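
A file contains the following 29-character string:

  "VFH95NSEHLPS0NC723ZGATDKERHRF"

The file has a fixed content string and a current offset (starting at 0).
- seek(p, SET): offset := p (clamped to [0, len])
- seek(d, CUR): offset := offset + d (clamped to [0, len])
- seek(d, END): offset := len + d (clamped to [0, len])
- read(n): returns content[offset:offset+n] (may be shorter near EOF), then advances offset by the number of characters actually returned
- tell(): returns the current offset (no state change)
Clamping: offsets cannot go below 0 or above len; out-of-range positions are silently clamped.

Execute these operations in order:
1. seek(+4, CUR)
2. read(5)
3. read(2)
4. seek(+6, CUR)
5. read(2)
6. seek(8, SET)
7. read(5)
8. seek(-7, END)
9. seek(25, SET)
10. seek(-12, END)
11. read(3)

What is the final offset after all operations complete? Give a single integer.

Answer: 20

Derivation:
After 1 (seek(+4, CUR)): offset=4
After 2 (read(5)): returned '5NSEH', offset=9
After 3 (read(2)): returned 'LP', offset=11
After 4 (seek(+6, CUR)): offset=17
After 5 (read(2)): returned '3Z', offset=19
After 6 (seek(8, SET)): offset=8
After 7 (read(5)): returned 'HLPS0', offset=13
After 8 (seek(-7, END)): offset=22
After 9 (seek(25, SET)): offset=25
After 10 (seek(-12, END)): offset=17
After 11 (read(3)): returned '3ZG', offset=20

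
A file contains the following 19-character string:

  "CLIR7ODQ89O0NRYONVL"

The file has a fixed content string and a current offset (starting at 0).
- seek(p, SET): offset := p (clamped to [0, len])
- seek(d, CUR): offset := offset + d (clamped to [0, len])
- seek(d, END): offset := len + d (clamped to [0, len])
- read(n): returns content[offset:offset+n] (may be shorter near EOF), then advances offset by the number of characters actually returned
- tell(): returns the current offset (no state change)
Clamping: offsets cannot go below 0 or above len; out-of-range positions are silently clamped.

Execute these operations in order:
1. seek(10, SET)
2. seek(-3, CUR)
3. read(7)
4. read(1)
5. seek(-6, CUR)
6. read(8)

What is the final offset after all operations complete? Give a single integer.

Answer: 17

Derivation:
After 1 (seek(10, SET)): offset=10
After 2 (seek(-3, CUR)): offset=7
After 3 (read(7)): returned 'Q89O0NR', offset=14
After 4 (read(1)): returned 'Y', offset=15
After 5 (seek(-6, CUR)): offset=9
After 6 (read(8)): returned '9O0NRYON', offset=17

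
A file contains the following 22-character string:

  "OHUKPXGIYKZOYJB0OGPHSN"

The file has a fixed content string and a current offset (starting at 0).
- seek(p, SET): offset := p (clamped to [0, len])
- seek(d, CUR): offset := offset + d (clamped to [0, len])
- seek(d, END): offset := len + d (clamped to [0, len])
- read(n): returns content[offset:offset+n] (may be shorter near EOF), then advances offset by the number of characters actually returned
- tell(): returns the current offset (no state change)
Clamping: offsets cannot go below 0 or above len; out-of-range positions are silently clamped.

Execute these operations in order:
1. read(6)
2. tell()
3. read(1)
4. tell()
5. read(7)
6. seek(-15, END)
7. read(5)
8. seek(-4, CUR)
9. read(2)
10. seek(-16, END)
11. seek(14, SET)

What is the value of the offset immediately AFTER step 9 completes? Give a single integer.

After 1 (read(6)): returned 'OHUKPX', offset=6
After 2 (tell()): offset=6
After 3 (read(1)): returned 'G', offset=7
After 4 (tell()): offset=7
After 5 (read(7)): returned 'IYKZOYJ', offset=14
After 6 (seek(-15, END)): offset=7
After 7 (read(5)): returned 'IYKZO', offset=12
After 8 (seek(-4, CUR)): offset=8
After 9 (read(2)): returned 'YK', offset=10

Answer: 10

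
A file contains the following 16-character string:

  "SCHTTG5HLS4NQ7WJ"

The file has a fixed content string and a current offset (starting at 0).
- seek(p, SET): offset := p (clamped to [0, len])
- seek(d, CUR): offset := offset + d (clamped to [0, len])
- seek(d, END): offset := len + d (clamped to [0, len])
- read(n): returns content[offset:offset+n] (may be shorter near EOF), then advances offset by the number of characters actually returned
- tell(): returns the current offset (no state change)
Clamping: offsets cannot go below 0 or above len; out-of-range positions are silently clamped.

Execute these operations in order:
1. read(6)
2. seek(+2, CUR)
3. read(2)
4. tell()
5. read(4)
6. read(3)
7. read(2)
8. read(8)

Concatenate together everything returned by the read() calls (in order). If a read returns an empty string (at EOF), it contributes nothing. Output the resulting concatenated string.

Answer: SCHTTGLS4NQ7WJ

Derivation:
After 1 (read(6)): returned 'SCHTTG', offset=6
After 2 (seek(+2, CUR)): offset=8
After 3 (read(2)): returned 'LS', offset=10
After 4 (tell()): offset=10
After 5 (read(4)): returned '4NQ7', offset=14
After 6 (read(3)): returned 'WJ', offset=16
After 7 (read(2)): returned '', offset=16
After 8 (read(8)): returned '', offset=16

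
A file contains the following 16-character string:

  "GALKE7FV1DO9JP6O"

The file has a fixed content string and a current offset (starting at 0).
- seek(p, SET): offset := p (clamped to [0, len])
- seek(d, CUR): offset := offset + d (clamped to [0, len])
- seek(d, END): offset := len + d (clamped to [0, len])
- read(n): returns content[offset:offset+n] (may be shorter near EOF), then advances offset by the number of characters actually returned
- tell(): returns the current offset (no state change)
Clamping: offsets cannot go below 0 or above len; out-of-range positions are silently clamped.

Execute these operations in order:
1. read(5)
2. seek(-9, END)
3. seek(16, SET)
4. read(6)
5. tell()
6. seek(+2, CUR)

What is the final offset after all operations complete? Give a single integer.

Answer: 16

Derivation:
After 1 (read(5)): returned 'GALKE', offset=5
After 2 (seek(-9, END)): offset=7
After 3 (seek(16, SET)): offset=16
After 4 (read(6)): returned '', offset=16
After 5 (tell()): offset=16
After 6 (seek(+2, CUR)): offset=16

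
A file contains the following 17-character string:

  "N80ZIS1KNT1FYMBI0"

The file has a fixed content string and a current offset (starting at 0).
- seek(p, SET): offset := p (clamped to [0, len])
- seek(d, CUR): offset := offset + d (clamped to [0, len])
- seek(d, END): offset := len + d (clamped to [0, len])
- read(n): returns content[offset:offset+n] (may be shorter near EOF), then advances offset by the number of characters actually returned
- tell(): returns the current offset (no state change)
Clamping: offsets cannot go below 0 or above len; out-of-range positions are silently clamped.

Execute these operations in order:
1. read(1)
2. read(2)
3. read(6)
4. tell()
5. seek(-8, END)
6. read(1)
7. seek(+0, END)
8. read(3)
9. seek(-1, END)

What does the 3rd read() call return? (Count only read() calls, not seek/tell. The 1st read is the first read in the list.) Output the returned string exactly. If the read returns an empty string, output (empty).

After 1 (read(1)): returned 'N', offset=1
After 2 (read(2)): returned '80', offset=3
After 3 (read(6)): returned 'ZIS1KN', offset=9
After 4 (tell()): offset=9
After 5 (seek(-8, END)): offset=9
After 6 (read(1)): returned 'T', offset=10
After 7 (seek(+0, END)): offset=17
After 8 (read(3)): returned '', offset=17
After 9 (seek(-1, END)): offset=16

Answer: ZIS1KN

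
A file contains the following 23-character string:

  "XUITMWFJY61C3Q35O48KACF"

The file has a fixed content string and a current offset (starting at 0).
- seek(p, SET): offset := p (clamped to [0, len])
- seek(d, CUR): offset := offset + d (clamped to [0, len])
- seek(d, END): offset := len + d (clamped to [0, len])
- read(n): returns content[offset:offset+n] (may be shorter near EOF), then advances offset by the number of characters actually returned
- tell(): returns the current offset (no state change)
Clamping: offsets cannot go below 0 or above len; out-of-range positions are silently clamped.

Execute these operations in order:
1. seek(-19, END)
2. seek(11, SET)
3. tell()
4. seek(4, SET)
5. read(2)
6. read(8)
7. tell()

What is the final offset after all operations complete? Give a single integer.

After 1 (seek(-19, END)): offset=4
After 2 (seek(11, SET)): offset=11
After 3 (tell()): offset=11
After 4 (seek(4, SET)): offset=4
After 5 (read(2)): returned 'MW', offset=6
After 6 (read(8)): returned 'FJY61C3Q', offset=14
After 7 (tell()): offset=14

Answer: 14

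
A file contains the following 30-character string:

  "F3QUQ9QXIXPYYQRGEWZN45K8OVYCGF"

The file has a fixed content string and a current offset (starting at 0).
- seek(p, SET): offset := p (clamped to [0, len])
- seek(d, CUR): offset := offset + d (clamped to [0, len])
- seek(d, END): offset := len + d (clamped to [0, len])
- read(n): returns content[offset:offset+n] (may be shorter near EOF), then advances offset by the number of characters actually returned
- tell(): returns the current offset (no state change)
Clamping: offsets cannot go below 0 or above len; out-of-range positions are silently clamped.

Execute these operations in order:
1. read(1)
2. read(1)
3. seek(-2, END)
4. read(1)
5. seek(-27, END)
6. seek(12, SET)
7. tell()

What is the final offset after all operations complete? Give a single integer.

Answer: 12

Derivation:
After 1 (read(1)): returned 'F', offset=1
After 2 (read(1)): returned '3', offset=2
After 3 (seek(-2, END)): offset=28
After 4 (read(1)): returned 'G', offset=29
After 5 (seek(-27, END)): offset=3
After 6 (seek(12, SET)): offset=12
After 7 (tell()): offset=12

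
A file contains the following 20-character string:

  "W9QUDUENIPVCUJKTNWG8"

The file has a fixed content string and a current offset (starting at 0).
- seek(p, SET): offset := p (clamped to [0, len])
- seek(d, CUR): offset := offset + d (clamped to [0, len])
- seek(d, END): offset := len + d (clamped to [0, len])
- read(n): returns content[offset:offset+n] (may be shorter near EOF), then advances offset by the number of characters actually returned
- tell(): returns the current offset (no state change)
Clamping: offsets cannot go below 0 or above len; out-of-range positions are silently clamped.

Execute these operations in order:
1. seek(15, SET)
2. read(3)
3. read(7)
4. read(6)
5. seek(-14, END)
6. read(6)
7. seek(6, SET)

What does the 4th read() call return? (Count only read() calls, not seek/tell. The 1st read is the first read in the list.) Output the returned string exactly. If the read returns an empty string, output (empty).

After 1 (seek(15, SET)): offset=15
After 2 (read(3)): returned 'TNW', offset=18
After 3 (read(7)): returned 'G8', offset=20
After 4 (read(6)): returned '', offset=20
After 5 (seek(-14, END)): offset=6
After 6 (read(6)): returned 'ENIPVC', offset=12
After 7 (seek(6, SET)): offset=6

Answer: ENIPVC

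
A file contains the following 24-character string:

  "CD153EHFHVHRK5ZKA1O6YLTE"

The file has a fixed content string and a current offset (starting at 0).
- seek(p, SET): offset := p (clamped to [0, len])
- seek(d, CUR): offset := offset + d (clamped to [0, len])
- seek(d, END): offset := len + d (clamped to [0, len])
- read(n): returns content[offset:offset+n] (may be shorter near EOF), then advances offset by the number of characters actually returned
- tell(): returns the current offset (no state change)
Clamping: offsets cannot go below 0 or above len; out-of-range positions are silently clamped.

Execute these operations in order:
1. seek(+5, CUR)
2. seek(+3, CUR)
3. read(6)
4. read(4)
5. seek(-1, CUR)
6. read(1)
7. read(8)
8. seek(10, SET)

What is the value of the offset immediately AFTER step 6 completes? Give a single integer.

After 1 (seek(+5, CUR)): offset=5
After 2 (seek(+3, CUR)): offset=8
After 3 (read(6)): returned 'HVHRK5', offset=14
After 4 (read(4)): returned 'ZKA1', offset=18
After 5 (seek(-1, CUR)): offset=17
After 6 (read(1)): returned '1', offset=18

Answer: 18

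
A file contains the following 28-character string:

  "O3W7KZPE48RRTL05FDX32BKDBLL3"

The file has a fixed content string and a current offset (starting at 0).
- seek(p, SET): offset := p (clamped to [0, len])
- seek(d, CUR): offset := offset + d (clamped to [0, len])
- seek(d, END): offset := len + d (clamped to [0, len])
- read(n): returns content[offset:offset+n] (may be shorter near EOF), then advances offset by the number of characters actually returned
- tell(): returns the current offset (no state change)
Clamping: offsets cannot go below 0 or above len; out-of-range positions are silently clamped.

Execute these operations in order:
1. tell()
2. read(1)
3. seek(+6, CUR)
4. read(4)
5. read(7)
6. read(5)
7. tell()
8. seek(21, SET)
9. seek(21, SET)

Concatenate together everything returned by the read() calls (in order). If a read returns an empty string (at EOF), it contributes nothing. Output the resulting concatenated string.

After 1 (tell()): offset=0
After 2 (read(1)): returned 'O', offset=1
After 3 (seek(+6, CUR)): offset=7
After 4 (read(4)): returned 'E48R', offset=11
After 5 (read(7)): returned 'RTL05FD', offset=18
After 6 (read(5)): returned 'X32BK', offset=23
After 7 (tell()): offset=23
After 8 (seek(21, SET)): offset=21
After 9 (seek(21, SET)): offset=21

Answer: OE48RRTL05FDX32BK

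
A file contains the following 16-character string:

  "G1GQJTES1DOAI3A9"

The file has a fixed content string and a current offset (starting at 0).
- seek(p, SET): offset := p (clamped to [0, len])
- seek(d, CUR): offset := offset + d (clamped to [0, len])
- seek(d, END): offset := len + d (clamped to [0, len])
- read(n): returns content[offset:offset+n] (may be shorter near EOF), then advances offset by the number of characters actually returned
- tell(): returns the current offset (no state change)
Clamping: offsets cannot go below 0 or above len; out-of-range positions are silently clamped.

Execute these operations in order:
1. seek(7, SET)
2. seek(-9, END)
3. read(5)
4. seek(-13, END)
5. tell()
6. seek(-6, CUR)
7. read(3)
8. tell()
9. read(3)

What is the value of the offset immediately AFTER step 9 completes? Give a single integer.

Answer: 6

Derivation:
After 1 (seek(7, SET)): offset=7
After 2 (seek(-9, END)): offset=7
After 3 (read(5)): returned 'S1DOA', offset=12
After 4 (seek(-13, END)): offset=3
After 5 (tell()): offset=3
After 6 (seek(-6, CUR)): offset=0
After 7 (read(3)): returned 'G1G', offset=3
After 8 (tell()): offset=3
After 9 (read(3)): returned 'QJT', offset=6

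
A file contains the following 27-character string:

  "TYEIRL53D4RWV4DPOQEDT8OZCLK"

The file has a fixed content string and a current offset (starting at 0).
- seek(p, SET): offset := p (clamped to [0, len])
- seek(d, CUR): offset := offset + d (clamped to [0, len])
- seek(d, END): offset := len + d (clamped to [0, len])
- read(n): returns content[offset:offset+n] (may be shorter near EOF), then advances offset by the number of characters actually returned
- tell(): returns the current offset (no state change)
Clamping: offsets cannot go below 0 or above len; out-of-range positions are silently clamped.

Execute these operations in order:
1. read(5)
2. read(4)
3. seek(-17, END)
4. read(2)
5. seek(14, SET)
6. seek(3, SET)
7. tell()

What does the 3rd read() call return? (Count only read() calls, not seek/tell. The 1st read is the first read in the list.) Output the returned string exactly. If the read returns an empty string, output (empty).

After 1 (read(5)): returned 'TYEIR', offset=5
After 2 (read(4)): returned 'L53D', offset=9
After 3 (seek(-17, END)): offset=10
After 4 (read(2)): returned 'RW', offset=12
After 5 (seek(14, SET)): offset=14
After 6 (seek(3, SET)): offset=3
After 7 (tell()): offset=3

Answer: RW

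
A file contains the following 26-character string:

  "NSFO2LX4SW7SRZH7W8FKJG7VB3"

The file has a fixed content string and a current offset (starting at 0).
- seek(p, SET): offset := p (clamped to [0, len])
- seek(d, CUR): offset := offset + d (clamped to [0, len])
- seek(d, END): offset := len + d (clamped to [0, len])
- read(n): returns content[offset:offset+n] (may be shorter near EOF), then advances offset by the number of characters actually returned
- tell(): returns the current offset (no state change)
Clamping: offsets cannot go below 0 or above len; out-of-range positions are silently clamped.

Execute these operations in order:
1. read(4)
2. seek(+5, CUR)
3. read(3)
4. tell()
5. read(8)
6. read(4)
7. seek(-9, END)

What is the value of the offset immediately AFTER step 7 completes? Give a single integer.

Answer: 17

Derivation:
After 1 (read(4)): returned 'NSFO', offset=4
After 2 (seek(+5, CUR)): offset=9
After 3 (read(3)): returned 'W7S', offset=12
After 4 (tell()): offset=12
After 5 (read(8)): returned 'RZH7W8FK', offset=20
After 6 (read(4)): returned 'JG7V', offset=24
After 7 (seek(-9, END)): offset=17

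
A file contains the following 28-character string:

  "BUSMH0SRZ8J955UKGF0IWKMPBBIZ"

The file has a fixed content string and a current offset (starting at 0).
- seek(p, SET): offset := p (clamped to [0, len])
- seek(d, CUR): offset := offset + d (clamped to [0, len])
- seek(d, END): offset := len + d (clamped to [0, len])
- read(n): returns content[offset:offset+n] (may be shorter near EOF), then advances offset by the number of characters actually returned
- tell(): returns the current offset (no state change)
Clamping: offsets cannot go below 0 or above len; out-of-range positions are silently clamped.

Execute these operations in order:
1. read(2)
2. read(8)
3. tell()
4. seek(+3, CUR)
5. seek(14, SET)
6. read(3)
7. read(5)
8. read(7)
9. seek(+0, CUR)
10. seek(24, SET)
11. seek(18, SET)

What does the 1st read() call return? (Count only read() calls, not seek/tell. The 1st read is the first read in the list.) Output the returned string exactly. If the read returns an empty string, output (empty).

Answer: BU

Derivation:
After 1 (read(2)): returned 'BU', offset=2
After 2 (read(8)): returned 'SMH0SRZ8', offset=10
After 3 (tell()): offset=10
After 4 (seek(+3, CUR)): offset=13
After 5 (seek(14, SET)): offset=14
After 6 (read(3)): returned 'UKG', offset=17
After 7 (read(5)): returned 'F0IWK', offset=22
After 8 (read(7)): returned 'MPBBIZ', offset=28
After 9 (seek(+0, CUR)): offset=28
After 10 (seek(24, SET)): offset=24
After 11 (seek(18, SET)): offset=18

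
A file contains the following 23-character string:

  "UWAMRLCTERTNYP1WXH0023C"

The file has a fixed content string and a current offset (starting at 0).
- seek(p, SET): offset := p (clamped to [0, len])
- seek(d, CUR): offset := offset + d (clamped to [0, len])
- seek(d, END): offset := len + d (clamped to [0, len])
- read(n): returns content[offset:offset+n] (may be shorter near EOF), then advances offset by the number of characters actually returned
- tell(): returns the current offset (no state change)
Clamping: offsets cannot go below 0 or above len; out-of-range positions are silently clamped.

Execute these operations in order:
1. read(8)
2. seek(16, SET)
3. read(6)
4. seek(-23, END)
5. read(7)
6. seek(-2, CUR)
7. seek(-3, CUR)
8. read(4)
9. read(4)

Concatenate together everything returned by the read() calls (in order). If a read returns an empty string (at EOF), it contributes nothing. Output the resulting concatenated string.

Answer: UWAMRLCTXH0023UWAMRLCAMRLCTER

Derivation:
After 1 (read(8)): returned 'UWAMRLCT', offset=8
After 2 (seek(16, SET)): offset=16
After 3 (read(6)): returned 'XH0023', offset=22
After 4 (seek(-23, END)): offset=0
After 5 (read(7)): returned 'UWAMRLC', offset=7
After 6 (seek(-2, CUR)): offset=5
After 7 (seek(-3, CUR)): offset=2
After 8 (read(4)): returned 'AMRL', offset=6
After 9 (read(4)): returned 'CTER', offset=10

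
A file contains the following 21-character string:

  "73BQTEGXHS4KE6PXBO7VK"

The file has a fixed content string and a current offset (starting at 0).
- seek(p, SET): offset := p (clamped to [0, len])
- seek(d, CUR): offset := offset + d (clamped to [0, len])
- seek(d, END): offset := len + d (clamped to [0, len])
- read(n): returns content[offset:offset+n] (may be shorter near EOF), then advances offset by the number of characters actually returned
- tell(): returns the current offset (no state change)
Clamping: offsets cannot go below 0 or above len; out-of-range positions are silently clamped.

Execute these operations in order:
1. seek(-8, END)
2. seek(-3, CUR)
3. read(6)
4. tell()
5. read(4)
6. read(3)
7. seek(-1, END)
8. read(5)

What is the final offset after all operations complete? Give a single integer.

After 1 (seek(-8, END)): offset=13
After 2 (seek(-3, CUR)): offset=10
After 3 (read(6)): returned '4KE6PX', offset=16
After 4 (tell()): offset=16
After 5 (read(4)): returned 'BO7V', offset=20
After 6 (read(3)): returned 'K', offset=21
After 7 (seek(-1, END)): offset=20
After 8 (read(5)): returned 'K', offset=21

Answer: 21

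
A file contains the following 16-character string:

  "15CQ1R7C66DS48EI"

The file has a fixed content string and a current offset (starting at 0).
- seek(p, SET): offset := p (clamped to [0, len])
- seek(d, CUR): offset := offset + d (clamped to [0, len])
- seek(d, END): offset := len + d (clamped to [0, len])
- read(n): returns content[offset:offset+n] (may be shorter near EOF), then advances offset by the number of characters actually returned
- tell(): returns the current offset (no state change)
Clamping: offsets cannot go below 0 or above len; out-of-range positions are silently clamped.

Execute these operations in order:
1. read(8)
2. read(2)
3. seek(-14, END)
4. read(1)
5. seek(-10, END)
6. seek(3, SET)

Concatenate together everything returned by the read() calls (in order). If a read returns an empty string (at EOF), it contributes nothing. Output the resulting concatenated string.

Answer: 15CQ1R7C66C

Derivation:
After 1 (read(8)): returned '15CQ1R7C', offset=8
After 2 (read(2)): returned '66', offset=10
After 3 (seek(-14, END)): offset=2
After 4 (read(1)): returned 'C', offset=3
After 5 (seek(-10, END)): offset=6
After 6 (seek(3, SET)): offset=3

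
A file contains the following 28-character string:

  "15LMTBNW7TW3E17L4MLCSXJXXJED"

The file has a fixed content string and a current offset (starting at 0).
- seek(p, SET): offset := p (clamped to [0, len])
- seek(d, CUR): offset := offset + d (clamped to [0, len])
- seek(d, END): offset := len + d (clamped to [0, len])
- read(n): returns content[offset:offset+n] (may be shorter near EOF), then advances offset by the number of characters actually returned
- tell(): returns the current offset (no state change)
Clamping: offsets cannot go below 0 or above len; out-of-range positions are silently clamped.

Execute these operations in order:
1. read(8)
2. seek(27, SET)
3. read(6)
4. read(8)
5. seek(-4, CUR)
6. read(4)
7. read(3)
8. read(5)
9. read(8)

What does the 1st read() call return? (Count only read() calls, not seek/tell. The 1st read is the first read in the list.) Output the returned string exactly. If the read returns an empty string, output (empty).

Answer: 15LMTBNW

Derivation:
After 1 (read(8)): returned '15LMTBNW', offset=8
After 2 (seek(27, SET)): offset=27
After 3 (read(6)): returned 'D', offset=28
After 4 (read(8)): returned '', offset=28
After 5 (seek(-4, CUR)): offset=24
After 6 (read(4)): returned 'XJED', offset=28
After 7 (read(3)): returned '', offset=28
After 8 (read(5)): returned '', offset=28
After 9 (read(8)): returned '', offset=28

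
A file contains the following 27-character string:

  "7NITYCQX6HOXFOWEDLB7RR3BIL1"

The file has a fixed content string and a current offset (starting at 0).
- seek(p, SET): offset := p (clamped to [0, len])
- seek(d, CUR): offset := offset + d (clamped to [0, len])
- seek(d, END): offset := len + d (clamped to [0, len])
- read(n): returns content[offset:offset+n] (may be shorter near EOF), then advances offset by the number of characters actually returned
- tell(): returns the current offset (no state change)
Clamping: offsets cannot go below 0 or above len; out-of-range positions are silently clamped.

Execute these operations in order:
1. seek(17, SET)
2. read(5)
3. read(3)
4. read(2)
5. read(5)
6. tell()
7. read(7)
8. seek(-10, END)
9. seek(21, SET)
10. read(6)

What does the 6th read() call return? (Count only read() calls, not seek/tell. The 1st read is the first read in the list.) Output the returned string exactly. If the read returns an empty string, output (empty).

After 1 (seek(17, SET)): offset=17
After 2 (read(5)): returned 'LB7RR', offset=22
After 3 (read(3)): returned '3BI', offset=25
After 4 (read(2)): returned 'L1', offset=27
After 5 (read(5)): returned '', offset=27
After 6 (tell()): offset=27
After 7 (read(7)): returned '', offset=27
After 8 (seek(-10, END)): offset=17
After 9 (seek(21, SET)): offset=21
After 10 (read(6)): returned 'R3BIL1', offset=27

Answer: R3BIL1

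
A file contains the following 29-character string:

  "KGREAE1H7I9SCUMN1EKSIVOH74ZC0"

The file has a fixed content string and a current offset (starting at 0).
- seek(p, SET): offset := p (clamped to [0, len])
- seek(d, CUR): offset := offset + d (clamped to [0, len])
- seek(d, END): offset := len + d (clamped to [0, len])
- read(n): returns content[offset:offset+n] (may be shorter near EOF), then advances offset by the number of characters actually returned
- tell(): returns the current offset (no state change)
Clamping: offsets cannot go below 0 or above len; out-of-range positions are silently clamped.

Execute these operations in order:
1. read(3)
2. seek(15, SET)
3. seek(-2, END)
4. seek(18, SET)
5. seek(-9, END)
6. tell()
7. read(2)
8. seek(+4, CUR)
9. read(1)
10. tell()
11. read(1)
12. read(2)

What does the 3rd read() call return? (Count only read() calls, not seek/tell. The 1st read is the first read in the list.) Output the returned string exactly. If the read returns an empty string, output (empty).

Answer: Z

Derivation:
After 1 (read(3)): returned 'KGR', offset=3
After 2 (seek(15, SET)): offset=15
After 3 (seek(-2, END)): offset=27
After 4 (seek(18, SET)): offset=18
After 5 (seek(-9, END)): offset=20
After 6 (tell()): offset=20
After 7 (read(2)): returned 'IV', offset=22
After 8 (seek(+4, CUR)): offset=26
After 9 (read(1)): returned 'Z', offset=27
After 10 (tell()): offset=27
After 11 (read(1)): returned 'C', offset=28
After 12 (read(2)): returned '0', offset=29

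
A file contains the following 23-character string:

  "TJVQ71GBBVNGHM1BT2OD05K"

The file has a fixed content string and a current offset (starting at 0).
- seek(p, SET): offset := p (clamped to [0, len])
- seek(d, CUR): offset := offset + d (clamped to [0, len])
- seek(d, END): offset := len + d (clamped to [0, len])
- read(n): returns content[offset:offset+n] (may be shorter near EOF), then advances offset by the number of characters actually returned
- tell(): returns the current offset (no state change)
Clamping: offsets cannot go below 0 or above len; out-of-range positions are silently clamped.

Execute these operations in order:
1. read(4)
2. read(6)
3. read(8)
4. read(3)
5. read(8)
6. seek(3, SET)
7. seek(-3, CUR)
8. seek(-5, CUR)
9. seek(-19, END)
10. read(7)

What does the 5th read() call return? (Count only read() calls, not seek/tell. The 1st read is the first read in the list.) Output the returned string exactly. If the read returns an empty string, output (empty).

After 1 (read(4)): returned 'TJVQ', offset=4
After 2 (read(6)): returned '71GBBV', offset=10
After 3 (read(8)): returned 'NGHM1BT2', offset=18
After 4 (read(3)): returned 'OD0', offset=21
After 5 (read(8)): returned '5K', offset=23
After 6 (seek(3, SET)): offset=3
After 7 (seek(-3, CUR)): offset=0
After 8 (seek(-5, CUR)): offset=0
After 9 (seek(-19, END)): offset=4
After 10 (read(7)): returned '71GBBVN', offset=11

Answer: 5K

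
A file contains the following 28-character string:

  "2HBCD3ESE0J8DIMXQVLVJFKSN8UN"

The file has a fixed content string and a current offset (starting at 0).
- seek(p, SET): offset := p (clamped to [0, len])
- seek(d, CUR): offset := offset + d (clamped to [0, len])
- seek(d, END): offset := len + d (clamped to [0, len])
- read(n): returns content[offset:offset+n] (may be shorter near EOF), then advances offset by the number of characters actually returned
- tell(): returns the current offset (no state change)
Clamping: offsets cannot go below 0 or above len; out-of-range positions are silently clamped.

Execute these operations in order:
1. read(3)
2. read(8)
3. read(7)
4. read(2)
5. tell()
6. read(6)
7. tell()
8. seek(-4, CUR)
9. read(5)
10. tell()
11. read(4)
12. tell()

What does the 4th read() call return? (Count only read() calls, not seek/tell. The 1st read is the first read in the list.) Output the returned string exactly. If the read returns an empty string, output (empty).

Answer: LV

Derivation:
After 1 (read(3)): returned '2HB', offset=3
After 2 (read(8)): returned 'CD3ESE0J', offset=11
After 3 (read(7)): returned '8DIMXQV', offset=18
After 4 (read(2)): returned 'LV', offset=20
After 5 (tell()): offset=20
After 6 (read(6)): returned 'JFKSN8', offset=26
After 7 (tell()): offset=26
After 8 (seek(-4, CUR)): offset=22
After 9 (read(5)): returned 'KSN8U', offset=27
After 10 (tell()): offset=27
After 11 (read(4)): returned 'N', offset=28
After 12 (tell()): offset=28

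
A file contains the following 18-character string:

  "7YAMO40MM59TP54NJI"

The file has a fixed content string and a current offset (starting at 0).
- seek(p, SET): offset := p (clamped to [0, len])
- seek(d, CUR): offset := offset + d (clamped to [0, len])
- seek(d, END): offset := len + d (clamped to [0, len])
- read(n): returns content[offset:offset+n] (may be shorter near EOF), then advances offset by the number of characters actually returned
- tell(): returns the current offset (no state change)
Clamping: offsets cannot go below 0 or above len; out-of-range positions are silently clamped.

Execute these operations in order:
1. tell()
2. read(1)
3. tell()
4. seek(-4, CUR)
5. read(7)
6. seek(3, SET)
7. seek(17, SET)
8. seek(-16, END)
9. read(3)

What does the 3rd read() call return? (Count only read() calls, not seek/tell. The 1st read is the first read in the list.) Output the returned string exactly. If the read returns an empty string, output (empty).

Answer: AMO

Derivation:
After 1 (tell()): offset=0
After 2 (read(1)): returned '7', offset=1
After 3 (tell()): offset=1
After 4 (seek(-4, CUR)): offset=0
After 5 (read(7)): returned '7YAMO40', offset=7
After 6 (seek(3, SET)): offset=3
After 7 (seek(17, SET)): offset=17
After 8 (seek(-16, END)): offset=2
After 9 (read(3)): returned 'AMO', offset=5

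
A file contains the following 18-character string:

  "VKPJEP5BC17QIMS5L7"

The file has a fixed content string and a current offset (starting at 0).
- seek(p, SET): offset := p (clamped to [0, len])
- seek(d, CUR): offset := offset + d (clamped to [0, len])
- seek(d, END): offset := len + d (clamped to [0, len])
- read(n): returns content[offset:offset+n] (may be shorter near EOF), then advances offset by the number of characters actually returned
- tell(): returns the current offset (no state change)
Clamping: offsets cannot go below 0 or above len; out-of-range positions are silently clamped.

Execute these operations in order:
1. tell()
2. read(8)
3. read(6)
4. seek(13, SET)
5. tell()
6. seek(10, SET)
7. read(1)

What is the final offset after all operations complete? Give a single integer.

After 1 (tell()): offset=0
After 2 (read(8)): returned 'VKPJEP5B', offset=8
After 3 (read(6)): returned 'C17QIM', offset=14
After 4 (seek(13, SET)): offset=13
After 5 (tell()): offset=13
After 6 (seek(10, SET)): offset=10
After 7 (read(1)): returned '7', offset=11

Answer: 11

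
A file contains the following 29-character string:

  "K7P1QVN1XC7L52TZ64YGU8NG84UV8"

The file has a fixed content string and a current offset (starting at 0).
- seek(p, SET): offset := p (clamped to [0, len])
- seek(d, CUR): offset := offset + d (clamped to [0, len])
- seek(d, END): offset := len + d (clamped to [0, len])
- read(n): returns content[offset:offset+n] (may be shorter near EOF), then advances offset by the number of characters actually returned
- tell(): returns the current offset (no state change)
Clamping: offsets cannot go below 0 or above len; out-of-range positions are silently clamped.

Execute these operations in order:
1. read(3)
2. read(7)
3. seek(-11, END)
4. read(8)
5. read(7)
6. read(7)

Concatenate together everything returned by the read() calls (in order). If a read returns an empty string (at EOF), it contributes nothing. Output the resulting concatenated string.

Answer: K7P1QVN1XCYGU8NG84UV8

Derivation:
After 1 (read(3)): returned 'K7P', offset=3
After 2 (read(7)): returned '1QVN1XC', offset=10
After 3 (seek(-11, END)): offset=18
After 4 (read(8)): returned 'YGU8NG84', offset=26
After 5 (read(7)): returned 'UV8', offset=29
After 6 (read(7)): returned '', offset=29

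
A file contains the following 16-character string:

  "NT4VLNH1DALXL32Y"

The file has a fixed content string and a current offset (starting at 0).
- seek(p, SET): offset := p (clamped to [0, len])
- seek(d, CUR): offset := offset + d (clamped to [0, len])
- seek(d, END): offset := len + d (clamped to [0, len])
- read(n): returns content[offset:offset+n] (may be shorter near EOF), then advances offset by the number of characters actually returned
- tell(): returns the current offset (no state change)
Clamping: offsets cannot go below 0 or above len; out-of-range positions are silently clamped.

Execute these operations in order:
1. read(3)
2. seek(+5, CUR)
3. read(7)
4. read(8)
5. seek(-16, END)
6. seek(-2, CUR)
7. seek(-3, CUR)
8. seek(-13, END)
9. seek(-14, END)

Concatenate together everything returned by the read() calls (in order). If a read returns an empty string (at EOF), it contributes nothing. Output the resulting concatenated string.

After 1 (read(3)): returned 'NT4', offset=3
After 2 (seek(+5, CUR)): offset=8
After 3 (read(7)): returned 'DALXL32', offset=15
After 4 (read(8)): returned 'Y', offset=16
After 5 (seek(-16, END)): offset=0
After 6 (seek(-2, CUR)): offset=0
After 7 (seek(-3, CUR)): offset=0
After 8 (seek(-13, END)): offset=3
After 9 (seek(-14, END)): offset=2

Answer: NT4DALXL32Y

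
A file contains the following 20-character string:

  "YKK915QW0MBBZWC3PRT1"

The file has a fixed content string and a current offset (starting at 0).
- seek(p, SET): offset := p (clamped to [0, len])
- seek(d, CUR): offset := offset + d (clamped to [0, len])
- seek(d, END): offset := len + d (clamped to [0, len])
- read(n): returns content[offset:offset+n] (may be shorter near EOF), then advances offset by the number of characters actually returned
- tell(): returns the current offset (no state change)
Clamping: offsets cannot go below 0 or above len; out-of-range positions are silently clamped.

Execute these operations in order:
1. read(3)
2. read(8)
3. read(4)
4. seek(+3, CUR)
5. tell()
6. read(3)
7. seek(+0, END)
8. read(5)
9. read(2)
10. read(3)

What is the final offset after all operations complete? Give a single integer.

After 1 (read(3)): returned 'YKK', offset=3
After 2 (read(8)): returned '915QW0MB', offset=11
After 3 (read(4)): returned 'BZWC', offset=15
After 4 (seek(+3, CUR)): offset=18
After 5 (tell()): offset=18
After 6 (read(3)): returned 'T1', offset=20
After 7 (seek(+0, END)): offset=20
After 8 (read(5)): returned '', offset=20
After 9 (read(2)): returned '', offset=20
After 10 (read(3)): returned '', offset=20

Answer: 20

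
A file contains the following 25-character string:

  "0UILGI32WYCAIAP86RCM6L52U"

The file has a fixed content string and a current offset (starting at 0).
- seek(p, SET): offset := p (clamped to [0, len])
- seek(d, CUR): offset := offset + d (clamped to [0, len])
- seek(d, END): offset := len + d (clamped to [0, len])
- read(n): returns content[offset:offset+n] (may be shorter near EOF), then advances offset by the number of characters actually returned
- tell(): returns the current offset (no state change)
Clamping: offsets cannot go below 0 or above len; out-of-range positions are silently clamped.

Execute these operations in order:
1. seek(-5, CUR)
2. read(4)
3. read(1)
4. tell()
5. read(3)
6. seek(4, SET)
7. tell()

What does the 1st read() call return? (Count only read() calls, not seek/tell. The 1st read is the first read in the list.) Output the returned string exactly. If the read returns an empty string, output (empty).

Answer: 0UIL

Derivation:
After 1 (seek(-5, CUR)): offset=0
After 2 (read(4)): returned '0UIL', offset=4
After 3 (read(1)): returned 'G', offset=5
After 4 (tell()): offset=5
After 5 (read(3)): returned 'I32', offset=8
After 6 (seek(4, SET)): offset=4
After 7 (tell()): offset=4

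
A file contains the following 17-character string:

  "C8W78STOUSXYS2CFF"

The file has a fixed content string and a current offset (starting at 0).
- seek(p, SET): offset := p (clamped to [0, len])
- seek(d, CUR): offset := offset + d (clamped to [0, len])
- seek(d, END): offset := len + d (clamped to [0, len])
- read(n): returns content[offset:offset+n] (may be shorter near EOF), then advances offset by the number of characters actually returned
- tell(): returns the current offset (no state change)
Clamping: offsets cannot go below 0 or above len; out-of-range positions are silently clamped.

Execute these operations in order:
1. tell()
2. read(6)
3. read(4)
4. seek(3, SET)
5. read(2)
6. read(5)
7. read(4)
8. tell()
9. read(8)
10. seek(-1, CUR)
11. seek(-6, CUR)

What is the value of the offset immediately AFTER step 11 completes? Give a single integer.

Answer: 10

Derivation:
After 1 (tell()): offset=0
After 2 (read(6)): returned 'C8W78S', offset=6
After 3 (read(4)): returned 'TOUS', offset=10
After 4 (seek(3, SET)): offset=3
After 5 (read(2)): returned '78', offset=5
After 6 (read(5)): returned 'STOUS', offset=10
After 7 (read(4)): returned 'XYS2', offset=14
After 8 (tell()): offset=14
After 9 (read(8)): returned 'CFF', offset=17
After 10 (seek(-1, CUR)): offset=16
After 11 (seek(-6, CUR)): offset=10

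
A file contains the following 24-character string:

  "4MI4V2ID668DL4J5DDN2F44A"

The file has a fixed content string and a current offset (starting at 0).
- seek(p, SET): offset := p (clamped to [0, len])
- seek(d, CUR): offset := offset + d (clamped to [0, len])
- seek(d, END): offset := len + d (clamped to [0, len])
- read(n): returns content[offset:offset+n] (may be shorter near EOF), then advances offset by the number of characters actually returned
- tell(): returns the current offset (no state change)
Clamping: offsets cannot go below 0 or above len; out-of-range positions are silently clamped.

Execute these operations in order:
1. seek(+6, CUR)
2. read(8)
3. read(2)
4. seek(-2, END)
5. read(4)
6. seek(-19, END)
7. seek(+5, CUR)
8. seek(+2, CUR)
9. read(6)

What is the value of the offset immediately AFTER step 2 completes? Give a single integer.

After 1 (seek(+6, CUR)): offset=6
After 2 (read(8)): returned 'ID668DL4', offset=14

Answer: 14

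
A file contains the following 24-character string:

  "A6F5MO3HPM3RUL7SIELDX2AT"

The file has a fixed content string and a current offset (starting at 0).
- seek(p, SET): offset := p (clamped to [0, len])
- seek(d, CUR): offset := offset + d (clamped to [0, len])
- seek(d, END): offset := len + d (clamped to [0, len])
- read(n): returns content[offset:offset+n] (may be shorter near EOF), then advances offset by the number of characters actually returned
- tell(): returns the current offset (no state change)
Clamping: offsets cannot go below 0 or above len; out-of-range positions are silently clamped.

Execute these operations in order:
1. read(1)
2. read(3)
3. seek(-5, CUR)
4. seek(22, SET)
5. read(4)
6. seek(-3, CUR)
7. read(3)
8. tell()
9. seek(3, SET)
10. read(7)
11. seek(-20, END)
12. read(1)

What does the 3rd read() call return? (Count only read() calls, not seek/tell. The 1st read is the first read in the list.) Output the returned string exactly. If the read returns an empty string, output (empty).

After 1 (read(1)): returned 'A', offset=1
After 2 (read(3)): returned '6F5', offset=4
After 3 (seek(-5, CUR)): offset=0
After 4 (seek(22, SET)): offset=22
After 5 (read(4)): returned 'AT', offset=24
After 6 (seek(-3, CUR)): offset=21
After 7 (read(3)): returned '2AT', offset=24
After 8 (tell()): offset=24
After 9 (seek(3, SET)): offset=3
After 10 (read(7)): returned '5MO3HPM', offset=10
After 11 (seek(-20, END)): offset=4
After 12 (read(1)): returned 'M', offset=5

Answer: AT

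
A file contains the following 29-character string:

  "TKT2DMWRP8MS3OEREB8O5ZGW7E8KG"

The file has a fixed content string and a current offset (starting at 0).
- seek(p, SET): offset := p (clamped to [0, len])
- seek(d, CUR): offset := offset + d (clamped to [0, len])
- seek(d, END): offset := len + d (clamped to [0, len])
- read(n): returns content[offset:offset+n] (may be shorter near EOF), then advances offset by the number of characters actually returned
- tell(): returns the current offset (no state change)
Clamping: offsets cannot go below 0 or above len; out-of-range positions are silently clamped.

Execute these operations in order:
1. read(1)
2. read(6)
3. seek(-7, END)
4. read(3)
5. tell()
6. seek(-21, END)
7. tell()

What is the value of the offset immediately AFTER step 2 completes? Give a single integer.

After 1 (read(1)): returned 'T', offset=1
After 2 (read(6)): returned 'KT2DMW', offset=7

Answer: 7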